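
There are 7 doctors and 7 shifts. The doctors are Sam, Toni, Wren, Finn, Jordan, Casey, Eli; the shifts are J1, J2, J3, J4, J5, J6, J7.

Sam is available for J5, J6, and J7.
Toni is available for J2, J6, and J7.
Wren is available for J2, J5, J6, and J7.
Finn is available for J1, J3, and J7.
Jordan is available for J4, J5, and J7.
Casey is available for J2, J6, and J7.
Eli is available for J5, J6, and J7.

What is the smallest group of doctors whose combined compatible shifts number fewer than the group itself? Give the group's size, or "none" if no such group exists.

5

Take S = {Sam, Toni, Wren, Casey, Eli}. Its neighbourhood is {J2, J5, J6, J7}, so |N(S)| = 4 < |S| = 5.
Every subset of size less than 5 has at least as many neighbours as members, so 5 is the minimum.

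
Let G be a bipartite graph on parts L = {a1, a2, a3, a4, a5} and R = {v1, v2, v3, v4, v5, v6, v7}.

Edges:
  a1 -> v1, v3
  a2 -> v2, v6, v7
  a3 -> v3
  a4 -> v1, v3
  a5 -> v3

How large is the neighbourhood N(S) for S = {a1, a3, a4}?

The union of neighbours of {a1, a3, a4} is {v1, v3}, which has 2 elements.
Since |N(S)| = 2 < |S| = 3, Hall's condition fails for this subset.

2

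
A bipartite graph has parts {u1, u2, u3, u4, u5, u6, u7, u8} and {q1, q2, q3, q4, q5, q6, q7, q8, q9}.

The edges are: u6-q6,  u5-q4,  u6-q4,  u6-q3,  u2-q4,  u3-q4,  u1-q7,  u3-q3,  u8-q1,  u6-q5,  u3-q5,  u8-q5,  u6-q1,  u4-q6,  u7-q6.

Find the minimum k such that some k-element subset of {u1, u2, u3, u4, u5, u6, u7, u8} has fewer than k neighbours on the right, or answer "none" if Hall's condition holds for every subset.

Take S = {u2, u5}. Its neighbourhood is {q4}, so |N(S)| = 1 < |S| = 2.
No single vertex violates Hall's condition since each has at least one neighbour, so 2 is the minimum.

2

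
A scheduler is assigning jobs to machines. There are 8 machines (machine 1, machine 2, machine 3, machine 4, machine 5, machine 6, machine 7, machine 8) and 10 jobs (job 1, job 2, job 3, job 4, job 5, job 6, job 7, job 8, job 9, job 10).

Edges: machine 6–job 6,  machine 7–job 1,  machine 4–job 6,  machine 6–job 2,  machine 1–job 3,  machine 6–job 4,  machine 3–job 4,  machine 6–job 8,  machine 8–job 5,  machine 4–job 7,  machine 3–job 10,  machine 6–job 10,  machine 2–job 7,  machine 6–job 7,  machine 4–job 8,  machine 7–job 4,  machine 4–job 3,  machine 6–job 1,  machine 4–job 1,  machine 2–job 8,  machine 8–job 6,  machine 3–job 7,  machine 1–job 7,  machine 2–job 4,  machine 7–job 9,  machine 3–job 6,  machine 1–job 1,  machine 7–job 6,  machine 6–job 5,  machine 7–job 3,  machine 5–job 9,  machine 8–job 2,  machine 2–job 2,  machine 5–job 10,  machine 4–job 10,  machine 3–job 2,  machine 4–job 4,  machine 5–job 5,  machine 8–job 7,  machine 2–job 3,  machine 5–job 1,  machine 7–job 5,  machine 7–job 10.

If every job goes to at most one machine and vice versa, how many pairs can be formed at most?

8

For example, pair machine 1→job 3, machine 2→job 8, machine 3→job 4, machine 4→job 7, machine 5→job 1, machine 6→job 5, machine 7→job 9, machine 8→job 2.
All 8 machines are matched, so no larger matching exists.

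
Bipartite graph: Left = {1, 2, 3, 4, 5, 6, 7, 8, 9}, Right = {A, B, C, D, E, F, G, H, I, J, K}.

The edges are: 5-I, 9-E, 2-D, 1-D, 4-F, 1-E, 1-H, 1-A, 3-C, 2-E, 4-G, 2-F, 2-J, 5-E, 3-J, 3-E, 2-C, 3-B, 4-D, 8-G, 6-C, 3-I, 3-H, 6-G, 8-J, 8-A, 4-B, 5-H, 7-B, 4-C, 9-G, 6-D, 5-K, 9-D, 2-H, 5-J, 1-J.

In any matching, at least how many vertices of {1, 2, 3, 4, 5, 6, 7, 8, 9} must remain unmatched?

For example, pair 1→A, 2→H, 3→J, 4→F, 5→K, 6→C, 7→B, 8→G, 9→E.
This saturates every left vertex, so 9 is the maximum.
That matches 9 of the 9, leaving 0 unmatched; no matching can do better.

0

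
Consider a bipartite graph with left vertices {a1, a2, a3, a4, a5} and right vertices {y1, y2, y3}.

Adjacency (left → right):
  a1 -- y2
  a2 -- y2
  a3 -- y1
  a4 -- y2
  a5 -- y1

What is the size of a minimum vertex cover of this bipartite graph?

2

A maximum matching has 2 edges (e.g. a1–y2, a3–y1).
By König's theorem the minimum vertex cover has the same size. One such cover is {y1, y2}.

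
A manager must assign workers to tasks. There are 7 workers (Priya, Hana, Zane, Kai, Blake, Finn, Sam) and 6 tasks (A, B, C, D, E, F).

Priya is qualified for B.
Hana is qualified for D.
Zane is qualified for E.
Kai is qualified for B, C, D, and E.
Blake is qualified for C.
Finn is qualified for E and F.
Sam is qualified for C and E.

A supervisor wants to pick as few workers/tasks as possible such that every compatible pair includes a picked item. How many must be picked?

A maximum matching has 5 edges (e.g. Priya–B, Hana–D, Zane–E, Kai–C, Finn–F).
By König's theorem the minimum vertex cover has the same size. One such cover is {Finn, B, C, D, E}.

5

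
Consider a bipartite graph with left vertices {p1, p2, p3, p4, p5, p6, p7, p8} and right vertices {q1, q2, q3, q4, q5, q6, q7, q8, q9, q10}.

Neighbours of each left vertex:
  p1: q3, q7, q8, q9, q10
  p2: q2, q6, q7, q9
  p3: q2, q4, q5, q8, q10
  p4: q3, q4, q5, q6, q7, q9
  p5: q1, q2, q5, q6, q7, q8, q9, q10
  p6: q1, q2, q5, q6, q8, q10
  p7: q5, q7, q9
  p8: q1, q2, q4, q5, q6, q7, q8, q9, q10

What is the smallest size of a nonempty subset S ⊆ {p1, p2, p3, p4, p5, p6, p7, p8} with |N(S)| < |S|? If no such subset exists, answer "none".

A matching saturating every left vertex exists, for instance p1→q8, p2→q2, p3→q4, p4→q6, p5→q7, p6→q1, p7→q5, p8→q9.
By Hall's marriage theorem, this means |N(S)| ≥ |S| for every subset S, so no violating subset exists.

none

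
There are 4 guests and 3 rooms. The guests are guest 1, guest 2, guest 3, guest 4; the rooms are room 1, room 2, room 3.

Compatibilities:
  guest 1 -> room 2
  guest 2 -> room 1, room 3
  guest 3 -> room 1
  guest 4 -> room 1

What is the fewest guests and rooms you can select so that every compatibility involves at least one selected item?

3

The 3 edges guest 1–room 2, guest 2–room 3, guest 3–room 1 form a matching, so any vertex cover needs at least 3 vertices (one per matched edge).
Conversely {guest 1, guest 2, room 1} meets every edge and has exactly 3 vertices, so 3 is optimal.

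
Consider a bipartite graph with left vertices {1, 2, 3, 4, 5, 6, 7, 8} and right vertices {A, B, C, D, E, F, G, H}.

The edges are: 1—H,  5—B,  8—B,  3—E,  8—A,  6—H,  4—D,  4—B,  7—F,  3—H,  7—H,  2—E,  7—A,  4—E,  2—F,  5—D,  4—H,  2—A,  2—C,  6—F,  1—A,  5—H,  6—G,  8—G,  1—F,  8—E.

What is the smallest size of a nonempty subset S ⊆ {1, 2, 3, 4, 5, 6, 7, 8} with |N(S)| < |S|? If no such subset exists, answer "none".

none

A matching saturating every left vertex exists, for instance 1→F, 2→C, 3→H, 4→E, 5→D, 6→G, 7→A, 8→B.
By Hall's marriage theorem, this means |N(S)| ≥ |S| for every subset S, so no violating subset exists.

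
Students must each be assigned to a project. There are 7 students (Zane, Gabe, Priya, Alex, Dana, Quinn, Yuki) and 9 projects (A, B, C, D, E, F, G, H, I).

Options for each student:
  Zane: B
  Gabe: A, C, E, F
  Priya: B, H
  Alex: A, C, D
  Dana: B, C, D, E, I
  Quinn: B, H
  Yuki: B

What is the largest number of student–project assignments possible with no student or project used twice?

5

For example, pair Zane–B, Gabe–C, Priya–H, Alex–D, Dana–E.
The set {Zane, Priya, Quinn, Yuki} has only 2 neighbours ({B, H}), so by Hall's theorem at most 5 of the 7 students can be matched.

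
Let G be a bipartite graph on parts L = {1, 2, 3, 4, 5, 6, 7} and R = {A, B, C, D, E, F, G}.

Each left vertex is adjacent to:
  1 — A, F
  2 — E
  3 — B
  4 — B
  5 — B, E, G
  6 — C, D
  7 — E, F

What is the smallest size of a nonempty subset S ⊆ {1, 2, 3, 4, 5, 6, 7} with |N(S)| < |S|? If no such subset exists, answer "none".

Take S = {3, 4}. Its neighbourhood is {B}, so |N(S)| = 1 < |S| = 2.
No single vertex violates Hall's condition since each has at least one neighbour, so 2 is the minimum.

2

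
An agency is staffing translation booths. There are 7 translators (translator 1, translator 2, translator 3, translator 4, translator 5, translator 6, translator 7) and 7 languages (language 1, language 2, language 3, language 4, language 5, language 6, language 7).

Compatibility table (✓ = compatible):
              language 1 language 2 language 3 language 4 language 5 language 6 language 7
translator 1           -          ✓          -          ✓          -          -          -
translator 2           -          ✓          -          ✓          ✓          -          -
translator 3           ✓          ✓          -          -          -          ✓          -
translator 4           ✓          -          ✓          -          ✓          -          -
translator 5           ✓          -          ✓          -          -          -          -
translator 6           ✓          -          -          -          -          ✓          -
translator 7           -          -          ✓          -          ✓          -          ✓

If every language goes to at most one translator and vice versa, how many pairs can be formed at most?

A valid assignment of size 7: translator 1-language 4, translator 2-language 5, translator 3-language 2, translator 4-language 3, translator 5-language 1, translator 6-language 6, translator 7-language 7.
This saturates every translator, so 7 is the maximum.

7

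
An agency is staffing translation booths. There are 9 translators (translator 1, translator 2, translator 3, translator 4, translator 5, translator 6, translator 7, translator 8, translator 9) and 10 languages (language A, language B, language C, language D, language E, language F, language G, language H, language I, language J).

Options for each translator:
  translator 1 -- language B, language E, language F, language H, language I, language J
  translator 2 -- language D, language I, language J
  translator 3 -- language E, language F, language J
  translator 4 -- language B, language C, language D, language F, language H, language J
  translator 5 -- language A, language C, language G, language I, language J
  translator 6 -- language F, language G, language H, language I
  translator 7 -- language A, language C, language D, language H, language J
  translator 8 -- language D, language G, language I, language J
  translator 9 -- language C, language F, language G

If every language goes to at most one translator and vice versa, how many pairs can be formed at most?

One maximum matching: translator 1–language B, translator 2–language D, translator 3–language E, translator 4–language J, translator 5–language I, translator 6–language H, translator 7–language C, translator 8–language G, translator 9–language F.
All 9 translators are matched, so no larger matching exists.

9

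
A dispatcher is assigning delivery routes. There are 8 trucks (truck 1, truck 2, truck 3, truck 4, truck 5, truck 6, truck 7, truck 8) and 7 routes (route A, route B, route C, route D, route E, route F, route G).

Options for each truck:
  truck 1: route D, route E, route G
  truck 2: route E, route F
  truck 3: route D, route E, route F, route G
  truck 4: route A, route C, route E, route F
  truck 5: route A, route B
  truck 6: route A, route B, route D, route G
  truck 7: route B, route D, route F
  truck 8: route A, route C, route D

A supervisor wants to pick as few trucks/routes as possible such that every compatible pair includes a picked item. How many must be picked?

7

{route A, route B, route C, route D, route E, route F, route G} is a vertex cover of size 7: every edge has an endpoint in this set.
No smaller cover exists because truck 1–route E, truck 2–route F, truck 3–route D, truck 4–route C, truck 5–route A, truck 6–route G, truck 7–route B is a matching of size 7, and a cover must include an endpoint of each of these disjoint edges (König's theorem).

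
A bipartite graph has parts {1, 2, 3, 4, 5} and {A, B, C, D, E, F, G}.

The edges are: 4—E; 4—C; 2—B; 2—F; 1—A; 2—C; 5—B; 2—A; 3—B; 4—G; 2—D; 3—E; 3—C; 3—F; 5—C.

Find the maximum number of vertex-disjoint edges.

5

One maximum matching: 1-A, 2-F, 3-E, 4-C, 5-B.
This saturates every left vertex, so 5 is the maximum.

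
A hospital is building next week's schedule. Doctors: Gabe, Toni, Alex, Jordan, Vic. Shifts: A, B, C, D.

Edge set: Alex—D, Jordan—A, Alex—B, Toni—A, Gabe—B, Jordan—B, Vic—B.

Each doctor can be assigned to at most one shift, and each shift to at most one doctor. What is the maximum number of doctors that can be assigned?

3

A valid assignment of size 3: Gabe–B, Toni–A, Alex–D.
The set {Gabe, Toni, Jordan, Vic} has only 2 neighbours ({A, B}), so by Hall's theorem at most 3 of the 5 doctors can be matched.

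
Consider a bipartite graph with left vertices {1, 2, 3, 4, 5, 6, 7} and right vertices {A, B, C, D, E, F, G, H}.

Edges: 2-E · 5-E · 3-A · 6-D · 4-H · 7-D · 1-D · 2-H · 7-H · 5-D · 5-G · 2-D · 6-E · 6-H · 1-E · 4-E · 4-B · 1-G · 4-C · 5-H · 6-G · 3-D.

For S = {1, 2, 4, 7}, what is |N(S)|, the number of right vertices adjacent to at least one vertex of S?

The union of neighbours of {1, 2, 4, 7} is {B, C, D, E, G, H}, which has 6 elements.
Since |N(S)| = 6 ≥ |S| = 4, Hall's condition holds for this subset.

6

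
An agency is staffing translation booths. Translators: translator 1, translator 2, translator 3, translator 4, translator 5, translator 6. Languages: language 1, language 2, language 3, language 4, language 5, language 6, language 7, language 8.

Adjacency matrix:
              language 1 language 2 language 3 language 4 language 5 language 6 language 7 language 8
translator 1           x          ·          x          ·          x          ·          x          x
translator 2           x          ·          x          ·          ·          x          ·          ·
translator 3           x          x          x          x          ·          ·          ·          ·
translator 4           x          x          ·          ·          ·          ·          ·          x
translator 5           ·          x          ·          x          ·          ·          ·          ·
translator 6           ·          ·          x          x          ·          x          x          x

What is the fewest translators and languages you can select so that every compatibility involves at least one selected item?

A maximum matching has 6 edges (e.g. translator 1–language 7, translator 2–language 6, translator 3–language 1, translator 4–language 2, translator 5–language 4, translator 6–language 8).
By König's theorem the minimum vertex cover has the same size. One such cover is {translator 1, translator 2, translator 3, translator 4, translator 5, translator 6}.

6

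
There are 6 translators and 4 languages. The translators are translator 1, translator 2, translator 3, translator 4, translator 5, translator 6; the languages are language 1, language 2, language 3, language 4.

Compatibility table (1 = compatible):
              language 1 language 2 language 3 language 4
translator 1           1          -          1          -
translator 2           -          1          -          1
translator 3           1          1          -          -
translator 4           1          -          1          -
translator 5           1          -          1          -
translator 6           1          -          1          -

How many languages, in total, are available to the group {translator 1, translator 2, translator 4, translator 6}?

The union of neighbours of {translator 1, translator 2, translator 4, translator 6} is {language 1, language 2, language 3, language 4}, which has 4 elements.
Since |N(S)| = 4 ≥ |S| = 4, Hall's condition holds for this subset.

4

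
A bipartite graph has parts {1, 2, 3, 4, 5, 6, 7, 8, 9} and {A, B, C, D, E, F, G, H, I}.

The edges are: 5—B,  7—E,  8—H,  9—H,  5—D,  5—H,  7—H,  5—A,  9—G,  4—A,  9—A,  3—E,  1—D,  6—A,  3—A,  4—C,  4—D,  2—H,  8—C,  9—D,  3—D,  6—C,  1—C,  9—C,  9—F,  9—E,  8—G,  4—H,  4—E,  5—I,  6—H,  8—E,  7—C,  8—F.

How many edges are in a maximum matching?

8

One maximum matching: 1→D, 2→H, 3→E, 4→A, 5→B, 6→C, 8→F, 9→G.
The set {1, 2, 3, 4, 6, 7} has only 5 neighbours ({A, C, D, E, H}), so by Hall's theorem at most 8 of the 9 left vertices can be matched.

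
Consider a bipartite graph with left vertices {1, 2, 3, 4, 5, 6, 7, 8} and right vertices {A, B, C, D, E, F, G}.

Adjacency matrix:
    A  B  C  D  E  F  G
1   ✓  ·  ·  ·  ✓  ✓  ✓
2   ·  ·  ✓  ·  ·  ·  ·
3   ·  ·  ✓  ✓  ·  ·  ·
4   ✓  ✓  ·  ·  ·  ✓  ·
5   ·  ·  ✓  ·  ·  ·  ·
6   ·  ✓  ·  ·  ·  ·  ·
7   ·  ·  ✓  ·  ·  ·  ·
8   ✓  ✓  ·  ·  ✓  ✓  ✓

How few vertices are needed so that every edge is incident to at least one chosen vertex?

The 6 edges 1–E, 2–C, 3–D, 4–F, 6–B, 8–G form a matching, so any vertex cover needs at least 6 vertices (one per matched edge).
Conversely {1, 3, 4, 6, 8, C} meets every edge and has exactly 6 vertices, so 6 is optimal.

6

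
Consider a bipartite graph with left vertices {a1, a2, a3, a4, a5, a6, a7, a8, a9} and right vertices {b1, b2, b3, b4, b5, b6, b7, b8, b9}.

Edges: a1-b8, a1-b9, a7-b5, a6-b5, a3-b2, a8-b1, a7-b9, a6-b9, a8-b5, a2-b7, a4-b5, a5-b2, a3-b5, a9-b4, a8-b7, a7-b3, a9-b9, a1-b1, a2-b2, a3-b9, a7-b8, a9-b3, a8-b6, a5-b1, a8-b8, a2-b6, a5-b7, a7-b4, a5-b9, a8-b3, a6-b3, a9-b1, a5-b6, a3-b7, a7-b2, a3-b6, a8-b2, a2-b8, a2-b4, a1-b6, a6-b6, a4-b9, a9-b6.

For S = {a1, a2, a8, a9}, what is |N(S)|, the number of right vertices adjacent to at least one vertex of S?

9

The union of neighbours of {a1, a2, a8, a9} is {b1, b2, b3, b4, b5, b6, b7, b8, b9}, which has 9 elements.
Since |N(S)| = 9 ≥ |S| = 4, Hall's condition holds for this subset.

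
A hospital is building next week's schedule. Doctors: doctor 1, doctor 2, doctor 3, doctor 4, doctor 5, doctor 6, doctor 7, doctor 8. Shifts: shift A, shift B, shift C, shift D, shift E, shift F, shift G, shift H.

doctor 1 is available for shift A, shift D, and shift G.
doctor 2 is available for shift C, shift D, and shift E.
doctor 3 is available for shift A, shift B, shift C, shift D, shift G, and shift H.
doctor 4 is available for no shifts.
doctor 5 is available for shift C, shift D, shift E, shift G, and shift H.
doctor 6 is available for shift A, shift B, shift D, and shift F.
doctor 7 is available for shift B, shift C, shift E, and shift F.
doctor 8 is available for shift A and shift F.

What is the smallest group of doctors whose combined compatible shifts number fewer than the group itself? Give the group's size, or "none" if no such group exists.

Take S = {doctor 4}. Its neighbourhood is {}, so |N(S)| = 0 < |S| = 1.

1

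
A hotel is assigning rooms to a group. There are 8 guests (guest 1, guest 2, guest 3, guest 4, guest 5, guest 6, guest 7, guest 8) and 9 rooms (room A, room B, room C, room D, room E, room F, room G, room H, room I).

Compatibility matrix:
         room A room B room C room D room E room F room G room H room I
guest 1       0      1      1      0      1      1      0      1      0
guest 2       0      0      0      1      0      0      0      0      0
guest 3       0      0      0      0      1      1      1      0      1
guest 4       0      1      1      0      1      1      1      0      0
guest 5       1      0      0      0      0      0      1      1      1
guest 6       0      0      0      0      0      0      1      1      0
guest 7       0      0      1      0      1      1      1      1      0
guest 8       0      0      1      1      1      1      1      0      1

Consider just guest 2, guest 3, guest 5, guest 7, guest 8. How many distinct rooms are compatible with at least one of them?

8

The union of neighbours of {guest 2, guest 3, guest 5, guest 7, guest 8} is {room A, room C, room D, room E, room F, room G, room H, room I}, which has 8 elements.
Since |N(S)| = 8 ≥ |S| = 5, Hall's condition holds for this subset.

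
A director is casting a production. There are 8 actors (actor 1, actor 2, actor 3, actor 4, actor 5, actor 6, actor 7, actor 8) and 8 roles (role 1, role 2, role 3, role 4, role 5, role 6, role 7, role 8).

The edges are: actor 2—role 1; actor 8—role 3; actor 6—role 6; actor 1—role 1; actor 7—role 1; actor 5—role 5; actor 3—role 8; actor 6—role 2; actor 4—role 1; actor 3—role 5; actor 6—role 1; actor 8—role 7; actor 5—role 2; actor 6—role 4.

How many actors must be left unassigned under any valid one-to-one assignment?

One maximum matching: actor 1→role 1, actor 3→role 8, actor 5→role 5, actor 6→role 2, actor 8→role 3.
The set {actor 1, actor 2, actor 4, actor 7} has only 1 neighbour ({role 1}), so by Hall's theorem at most 5 of the 8 actors can be matched.
That matches 5 of the 8, leaving 3 unmatched; no matching can do better.

3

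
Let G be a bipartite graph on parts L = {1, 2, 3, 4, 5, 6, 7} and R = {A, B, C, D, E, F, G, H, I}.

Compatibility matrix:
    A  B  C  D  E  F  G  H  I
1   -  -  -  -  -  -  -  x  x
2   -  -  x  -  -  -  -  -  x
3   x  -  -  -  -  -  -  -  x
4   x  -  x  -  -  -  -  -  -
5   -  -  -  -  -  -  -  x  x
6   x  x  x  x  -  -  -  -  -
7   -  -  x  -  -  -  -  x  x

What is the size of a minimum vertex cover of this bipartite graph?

5

A maximum matching has 5 edges (e.g. 1–H, 2–I, 3–A, 4–C, 6–B).
By König's theorem the minimum vertex cover has the same size. One such cover is {6, A, C, H, I}.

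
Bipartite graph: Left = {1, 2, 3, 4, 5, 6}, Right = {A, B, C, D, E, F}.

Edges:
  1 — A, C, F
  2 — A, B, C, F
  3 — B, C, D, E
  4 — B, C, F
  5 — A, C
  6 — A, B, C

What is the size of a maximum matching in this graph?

5

One maximum matching: 1→F, 2→A, 3→E, 4→B, 5→C.
The set {1, 2, 4, 5, 6} has only 4 neighbours ({A, B, C, F}), so by Hall's theorem at most 5 of the 6 left vertices can be matched.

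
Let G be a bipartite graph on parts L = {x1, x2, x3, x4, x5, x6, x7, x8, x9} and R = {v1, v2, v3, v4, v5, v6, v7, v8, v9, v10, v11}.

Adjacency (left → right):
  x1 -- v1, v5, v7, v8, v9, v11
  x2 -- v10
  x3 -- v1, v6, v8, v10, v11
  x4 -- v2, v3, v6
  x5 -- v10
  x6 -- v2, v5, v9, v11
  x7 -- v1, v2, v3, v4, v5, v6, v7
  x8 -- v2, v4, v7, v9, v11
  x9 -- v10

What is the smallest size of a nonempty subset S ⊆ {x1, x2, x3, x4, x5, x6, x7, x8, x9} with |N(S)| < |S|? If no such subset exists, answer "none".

2

Take S = {x2, x5}. Its neighbourhood is {v10}, so |N(S)| = 1 < |S| = 2.
No single vertex violates Hall's condition since each has at least one neighbour, so 2 is the minimum.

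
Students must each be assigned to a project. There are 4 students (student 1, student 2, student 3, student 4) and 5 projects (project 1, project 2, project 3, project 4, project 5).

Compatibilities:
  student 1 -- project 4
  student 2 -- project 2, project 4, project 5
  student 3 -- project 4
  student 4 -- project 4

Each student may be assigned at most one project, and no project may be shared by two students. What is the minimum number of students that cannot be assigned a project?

2

One maximum matching: student 1-project 4, student 2-project 2.
The set {student 1, student 3, student 4} has only 1 neighbour ({project 4}), so by Hall's theorem at most 2 of the 4 students can be matched.
That matches 2 of the 4, leaving 2 unmatched; no matching can do better.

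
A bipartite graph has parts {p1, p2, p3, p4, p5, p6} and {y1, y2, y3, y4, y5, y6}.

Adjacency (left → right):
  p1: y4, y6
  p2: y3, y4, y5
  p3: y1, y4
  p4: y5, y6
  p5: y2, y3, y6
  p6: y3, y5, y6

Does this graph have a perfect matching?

A valid assignment of size 6: p1→y6, p2→y4, p3→y1, p4→y5, p5→y2, p6→y3.
All 6 left vertices are covered.

Yes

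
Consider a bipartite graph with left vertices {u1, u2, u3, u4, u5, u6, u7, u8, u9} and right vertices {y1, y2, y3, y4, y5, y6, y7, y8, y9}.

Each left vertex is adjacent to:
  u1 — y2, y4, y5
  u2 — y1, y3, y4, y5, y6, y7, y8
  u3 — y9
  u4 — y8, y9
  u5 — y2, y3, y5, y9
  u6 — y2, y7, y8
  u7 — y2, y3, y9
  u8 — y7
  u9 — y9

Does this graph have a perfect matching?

The set {u3, u9} has only 1 neighbour ({y9}), so by Hall's theorem at most 8 of the 9 left vertices can be matched.
Hence no matching covers every left vertex.

No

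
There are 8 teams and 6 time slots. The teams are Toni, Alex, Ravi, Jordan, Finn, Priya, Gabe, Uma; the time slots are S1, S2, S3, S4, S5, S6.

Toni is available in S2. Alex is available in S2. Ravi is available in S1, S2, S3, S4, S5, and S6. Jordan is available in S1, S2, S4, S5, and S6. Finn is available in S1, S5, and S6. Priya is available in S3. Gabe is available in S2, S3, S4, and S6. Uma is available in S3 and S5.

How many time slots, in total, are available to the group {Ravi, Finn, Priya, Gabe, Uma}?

The union of neighbours of {Ravi, Finn, Priya, Gabe, Uma} is {S1, S2, S3, S4, S5, S6}, which has 6 elements.
Since |N(S)| = 6 ≥ |S| = 5, Hall's condition holds for this subset.

6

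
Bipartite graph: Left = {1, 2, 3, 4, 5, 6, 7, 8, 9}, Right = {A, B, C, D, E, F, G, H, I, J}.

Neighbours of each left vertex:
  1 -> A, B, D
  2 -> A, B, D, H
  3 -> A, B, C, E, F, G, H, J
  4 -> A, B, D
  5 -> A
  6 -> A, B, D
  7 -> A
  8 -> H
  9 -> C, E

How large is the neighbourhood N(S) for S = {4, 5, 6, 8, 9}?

The union of neighbours of {4, 5, 6, 8, 9} is {A, B, C, D, E, H}, which has 6 elements.
Since |N(S)| = 6 ≥ |S| = 5, Hall's condition holds for this subset.

6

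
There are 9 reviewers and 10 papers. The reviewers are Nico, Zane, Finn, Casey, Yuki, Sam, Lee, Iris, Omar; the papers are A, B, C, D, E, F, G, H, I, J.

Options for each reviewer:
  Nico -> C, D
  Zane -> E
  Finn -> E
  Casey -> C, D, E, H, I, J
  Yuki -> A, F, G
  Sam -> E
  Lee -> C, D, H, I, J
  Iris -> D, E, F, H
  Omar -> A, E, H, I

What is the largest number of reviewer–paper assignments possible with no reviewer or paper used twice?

7

For example, pair Nico–C, Zane–E, Casey–J, Yuki–F, Lee–D, Iris–H, Omar–I.
The set {Zane, Finn, Sam} has only 1 neighbour ({E}), so by Hall's theorem at most 7 of the 9 reviewers can be matched.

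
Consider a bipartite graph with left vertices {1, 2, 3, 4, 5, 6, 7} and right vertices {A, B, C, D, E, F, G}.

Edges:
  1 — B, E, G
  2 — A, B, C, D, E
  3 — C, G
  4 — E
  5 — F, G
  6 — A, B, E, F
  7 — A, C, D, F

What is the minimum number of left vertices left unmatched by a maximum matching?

0

One maximum matching: 1-B, 2-D, 3-C, 4-E, 5-G, 6-A, 7-F.
This saturates every left vertex, so 7 is the maximum.
That matches 7 of the 7, leaving 0 unmatched; no matching can do better.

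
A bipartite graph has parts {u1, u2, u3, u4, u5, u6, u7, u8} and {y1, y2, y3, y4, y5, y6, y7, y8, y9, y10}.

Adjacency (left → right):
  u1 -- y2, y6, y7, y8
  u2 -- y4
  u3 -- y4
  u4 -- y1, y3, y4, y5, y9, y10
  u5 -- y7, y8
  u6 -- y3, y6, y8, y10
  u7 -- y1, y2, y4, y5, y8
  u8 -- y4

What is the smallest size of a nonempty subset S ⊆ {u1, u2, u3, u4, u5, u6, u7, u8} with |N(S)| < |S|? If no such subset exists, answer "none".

2

Take S = {u2, u3}. Its neighbourhood is {y4}, so |N(S)| = 1 < |S| = 2.
No single vertex violates Hall's condition since each has at least one neighbour, so 2 is the minimum.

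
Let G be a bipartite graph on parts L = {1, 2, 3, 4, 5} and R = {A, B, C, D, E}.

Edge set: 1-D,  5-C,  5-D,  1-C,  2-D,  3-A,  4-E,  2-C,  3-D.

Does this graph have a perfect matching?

The set {1, 2, 5} has only 2 neighbours ({C, D}), so by Hall's theorem at most 4 of the 5 left vertices can be matched.
Hence no matching covers every left vertex.

No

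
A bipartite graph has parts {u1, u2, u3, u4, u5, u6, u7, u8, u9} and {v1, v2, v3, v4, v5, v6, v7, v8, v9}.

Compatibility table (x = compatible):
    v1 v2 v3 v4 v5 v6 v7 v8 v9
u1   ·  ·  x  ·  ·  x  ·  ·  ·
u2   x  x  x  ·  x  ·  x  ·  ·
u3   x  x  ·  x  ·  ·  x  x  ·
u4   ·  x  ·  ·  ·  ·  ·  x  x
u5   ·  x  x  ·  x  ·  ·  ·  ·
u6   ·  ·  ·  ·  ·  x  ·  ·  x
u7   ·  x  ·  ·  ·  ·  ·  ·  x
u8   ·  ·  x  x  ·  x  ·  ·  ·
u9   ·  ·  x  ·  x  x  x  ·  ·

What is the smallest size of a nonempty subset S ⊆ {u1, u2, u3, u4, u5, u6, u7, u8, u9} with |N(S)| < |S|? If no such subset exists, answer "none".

A matching saturating every left vertex exists, for instance u1→v3, u2→v7, u3→v1, u4→v8, u5→v5, u6→v9, u7→v2, u8→v4, u9→v6.
By Hall's marriage theorem, this means |N(S)| ≥ |S| for every subset S, so no violating subset exists.

none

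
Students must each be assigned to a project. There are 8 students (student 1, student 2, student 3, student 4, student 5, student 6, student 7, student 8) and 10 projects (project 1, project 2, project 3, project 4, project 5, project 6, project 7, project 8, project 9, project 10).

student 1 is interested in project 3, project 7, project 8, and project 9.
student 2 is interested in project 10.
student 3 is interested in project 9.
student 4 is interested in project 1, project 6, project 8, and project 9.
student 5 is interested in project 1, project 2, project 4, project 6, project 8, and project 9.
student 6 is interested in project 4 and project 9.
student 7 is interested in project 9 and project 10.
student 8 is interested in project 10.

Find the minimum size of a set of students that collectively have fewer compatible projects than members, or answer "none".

Take S = {student 2, student 8}. Its neighbourhood is {project 10}, so |N(S)| = 1 < |S| = 2.
No single vertex violates Hall's condition since each has at least one neighbour, so 2 is the minimum.

2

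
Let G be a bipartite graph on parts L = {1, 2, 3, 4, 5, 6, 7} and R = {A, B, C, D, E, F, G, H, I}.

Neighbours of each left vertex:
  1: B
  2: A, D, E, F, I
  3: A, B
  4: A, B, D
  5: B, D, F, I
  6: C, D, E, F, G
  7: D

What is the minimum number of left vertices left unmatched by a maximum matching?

1

One maximum matching: 1-B, 2-E, 3-A, 4-D, 5-F, 6-G.
The set {1, 3, 4, 7} has only 3 neighbours ({A, B, D}), so by Hall's theorem at most 6 of the 7 left vertices can be matched.
That matches 6 of the 7, leaving 1 unmatched; no matching can do better.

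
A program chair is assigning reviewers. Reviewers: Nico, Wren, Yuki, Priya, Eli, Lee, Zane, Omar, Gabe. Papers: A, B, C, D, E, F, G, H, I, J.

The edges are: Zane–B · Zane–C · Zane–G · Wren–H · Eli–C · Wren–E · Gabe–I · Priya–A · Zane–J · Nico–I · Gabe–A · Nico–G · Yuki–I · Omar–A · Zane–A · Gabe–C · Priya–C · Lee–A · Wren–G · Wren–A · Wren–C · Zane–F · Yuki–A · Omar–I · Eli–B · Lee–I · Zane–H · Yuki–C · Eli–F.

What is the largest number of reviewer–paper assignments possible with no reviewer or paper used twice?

A valid assignment of size 7: Nico→G, Wren→E, Yuki→C, Priya→A, Eli→B, Lee→I, Zane→J.
The set {Yuki, Priya, Lee, Omar, Gabe} has only 3 neighbours ({A, C, I}), so by Hall's theorem at most 7 of the 9 reviewers can be matched.

7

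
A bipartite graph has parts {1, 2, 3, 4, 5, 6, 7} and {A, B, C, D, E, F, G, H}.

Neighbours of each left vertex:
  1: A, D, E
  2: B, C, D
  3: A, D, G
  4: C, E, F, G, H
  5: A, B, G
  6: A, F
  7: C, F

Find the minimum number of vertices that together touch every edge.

7

{1, 2, 3, 4, 5, 6, 7} is a vertex cover of size 7: every edge has an endpoint in this set.
No smaller cover exists because 1–E, 2–C, 3–D, 4–G, 5–B, 6–A, 7–F is a matching of size 7, and a cover must include an endpoint of each of these disjoint edges (König's theorem).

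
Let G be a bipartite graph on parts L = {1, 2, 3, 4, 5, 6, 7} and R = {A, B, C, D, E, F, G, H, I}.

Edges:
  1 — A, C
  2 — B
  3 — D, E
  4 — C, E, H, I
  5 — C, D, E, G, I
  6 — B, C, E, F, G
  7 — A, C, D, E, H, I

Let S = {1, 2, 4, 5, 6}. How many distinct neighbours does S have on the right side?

9

The union of neighbours of {1, 2, 4, 5, 6} is {A, B, C, D, E, F, G, H, I}, which has 9 elements.
Since |N(S)| = 9 ≥ |S| = 5, Hall's condition holds for this subset.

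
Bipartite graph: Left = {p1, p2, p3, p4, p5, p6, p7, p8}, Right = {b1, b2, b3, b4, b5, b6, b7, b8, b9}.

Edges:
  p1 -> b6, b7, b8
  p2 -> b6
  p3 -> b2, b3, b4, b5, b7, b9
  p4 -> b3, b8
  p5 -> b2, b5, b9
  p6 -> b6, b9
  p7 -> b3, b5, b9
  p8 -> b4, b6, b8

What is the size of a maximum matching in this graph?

8

A valid assignment of size 8: p1–b7, p2–b6, p3–b4, p4–b3, p5–b2, p6–b9, p7–b5, p8–b8.
All 8 left vertices are matched, so no larger matching exists.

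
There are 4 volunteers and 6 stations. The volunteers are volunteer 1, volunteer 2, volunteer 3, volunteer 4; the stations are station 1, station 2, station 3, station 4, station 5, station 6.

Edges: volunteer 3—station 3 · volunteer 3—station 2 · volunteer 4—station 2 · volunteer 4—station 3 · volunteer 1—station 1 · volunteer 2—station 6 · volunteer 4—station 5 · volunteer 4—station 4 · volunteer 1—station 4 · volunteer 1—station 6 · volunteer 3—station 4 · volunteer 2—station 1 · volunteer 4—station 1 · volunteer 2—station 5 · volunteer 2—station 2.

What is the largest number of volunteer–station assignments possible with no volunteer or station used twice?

A valid assignment of size 4: volunteer 1-station 4, volunteer 2-station 1, volunteer 3-station 3, volunteer 4-station 2.
All 4 volunteers are matched, so no larger matching exists.

4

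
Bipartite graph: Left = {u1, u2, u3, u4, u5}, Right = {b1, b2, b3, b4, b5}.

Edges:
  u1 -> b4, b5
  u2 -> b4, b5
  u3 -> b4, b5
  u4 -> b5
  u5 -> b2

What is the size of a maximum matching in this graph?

One maximum matching: u1–b4, u2–b5, u5–b2.
The set {u1, u2, u3, u4} has only 2 neighbours ({b4, b5}), so by Hall's theorem at most 3 of the 5 left vertices can be matched.

3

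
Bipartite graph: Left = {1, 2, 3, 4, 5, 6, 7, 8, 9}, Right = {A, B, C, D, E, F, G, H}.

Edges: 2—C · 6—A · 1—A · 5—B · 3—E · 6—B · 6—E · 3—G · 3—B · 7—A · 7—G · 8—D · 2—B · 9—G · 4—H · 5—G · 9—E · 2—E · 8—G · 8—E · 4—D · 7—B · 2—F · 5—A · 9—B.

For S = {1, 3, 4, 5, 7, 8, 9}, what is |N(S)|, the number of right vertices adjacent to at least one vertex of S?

The union of neighbours of {1, 3, 4, 5, 7, 8, 9} is {A, B, D, E, G, H}, which has 6 elements.
Since |N(S)| = 6 < |S| = 7, Hall's condition fails for this subset.

6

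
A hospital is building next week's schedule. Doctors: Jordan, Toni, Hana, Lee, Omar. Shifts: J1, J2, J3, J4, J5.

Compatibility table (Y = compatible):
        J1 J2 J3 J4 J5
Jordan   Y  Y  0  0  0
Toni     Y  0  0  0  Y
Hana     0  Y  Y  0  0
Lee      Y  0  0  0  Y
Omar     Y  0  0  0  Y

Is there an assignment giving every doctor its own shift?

The set {Toni, Lee, Omar} has only 2 neighbours ({J1, J5}), so by Hall's theorem at most 4 of the 5 doctors can be matched.
Hence no matching covers every doctor.

No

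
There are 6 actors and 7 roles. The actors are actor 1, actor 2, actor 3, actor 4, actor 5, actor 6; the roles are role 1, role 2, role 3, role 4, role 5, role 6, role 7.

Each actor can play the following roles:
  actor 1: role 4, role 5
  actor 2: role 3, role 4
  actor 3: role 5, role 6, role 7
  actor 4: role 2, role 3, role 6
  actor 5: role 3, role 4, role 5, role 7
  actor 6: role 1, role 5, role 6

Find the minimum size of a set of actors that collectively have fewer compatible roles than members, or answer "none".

none

A matching saturating every actor exists, for instance actor 1→role 4, actor 2→role 3, actor 3→role 6, actor 4→role 2, actor 5→role 7, actor 6→role 5.
By Hall's marriage theorem, this means |N(S)| ≥ |S| for every subset S, so no violating subset exists.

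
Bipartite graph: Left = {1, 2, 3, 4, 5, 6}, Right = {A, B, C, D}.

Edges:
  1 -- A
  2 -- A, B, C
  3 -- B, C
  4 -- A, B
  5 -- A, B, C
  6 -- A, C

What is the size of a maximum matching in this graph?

A valid assignment of size 3: 1–A, 2–C, 3–B.
The set {1, 2, 3, 4, 5, 6} has only 3 neighbours ({A, B, C}), so by Hall's theorem at most 3 of the 6 left vertices can be matched.

3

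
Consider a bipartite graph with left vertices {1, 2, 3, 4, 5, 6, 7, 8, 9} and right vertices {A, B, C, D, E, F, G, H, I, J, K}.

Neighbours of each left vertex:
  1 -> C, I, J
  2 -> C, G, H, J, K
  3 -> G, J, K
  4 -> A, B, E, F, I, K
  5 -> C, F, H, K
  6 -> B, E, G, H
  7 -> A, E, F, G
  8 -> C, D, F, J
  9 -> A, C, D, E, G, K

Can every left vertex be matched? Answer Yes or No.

Yes

One maximum matching: 1-I, 2-K, 3-J, 4-A, 5-F, 6-B, 7-E, 8-C, 9-G.
All 9 left vertices are covered.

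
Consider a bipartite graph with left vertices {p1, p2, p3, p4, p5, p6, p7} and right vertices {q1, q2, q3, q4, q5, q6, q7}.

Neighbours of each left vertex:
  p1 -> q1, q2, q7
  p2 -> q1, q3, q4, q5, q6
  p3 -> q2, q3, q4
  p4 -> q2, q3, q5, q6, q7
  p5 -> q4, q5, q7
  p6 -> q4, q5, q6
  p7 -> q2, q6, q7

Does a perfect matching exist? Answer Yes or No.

Yes

One maximum matching: p1–q1, p2–q6, p3–q4, p4–q3, p5–q7, p6–q5, p7–q2.
All 7 left vertices are covered.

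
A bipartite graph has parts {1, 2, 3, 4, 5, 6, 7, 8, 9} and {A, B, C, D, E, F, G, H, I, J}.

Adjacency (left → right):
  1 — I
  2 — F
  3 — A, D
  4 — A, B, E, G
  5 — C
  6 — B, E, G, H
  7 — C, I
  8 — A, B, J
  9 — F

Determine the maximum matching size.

7

For example, pair 1-I, 2-F, 3-D, 4-G, 5-C, 6-E, 8-B.
The set {1, 2, 5, 7, 9} has only 3 neighbours ({C, F, I}), so by Hall's theorem at most 7 of the 9 left vertices can be matched.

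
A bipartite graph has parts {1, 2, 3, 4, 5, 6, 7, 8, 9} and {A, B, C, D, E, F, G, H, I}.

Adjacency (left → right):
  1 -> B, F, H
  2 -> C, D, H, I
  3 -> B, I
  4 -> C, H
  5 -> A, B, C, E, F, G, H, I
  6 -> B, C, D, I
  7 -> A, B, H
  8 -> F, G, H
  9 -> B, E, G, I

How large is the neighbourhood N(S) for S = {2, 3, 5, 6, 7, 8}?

9

The union of neighbours of {2, 3, 5, 6, 7, 8} is {A, B, C, D, E, F, G, H, I}, which has 9 elements.
Since |N(S)| = 9 ≥ |S| = 6, Hall's condition holds for this subset.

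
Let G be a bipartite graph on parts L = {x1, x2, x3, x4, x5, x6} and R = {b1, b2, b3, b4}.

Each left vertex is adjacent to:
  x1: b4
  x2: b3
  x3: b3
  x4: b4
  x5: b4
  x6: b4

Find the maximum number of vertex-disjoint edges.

2

One maximum matching: x1→b4, x2→b3.
The set {x1, x2, x3, x4, x5, x6} has only 2 neighbours ({b3, b4}), so by Hall's theorem at most 2 of the 6 left vertices can be matched.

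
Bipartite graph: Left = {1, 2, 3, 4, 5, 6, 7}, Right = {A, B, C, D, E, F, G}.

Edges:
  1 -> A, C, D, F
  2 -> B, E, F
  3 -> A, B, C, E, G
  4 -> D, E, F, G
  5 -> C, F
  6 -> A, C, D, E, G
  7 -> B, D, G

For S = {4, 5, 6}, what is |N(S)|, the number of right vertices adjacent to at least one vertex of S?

The union of neighbours of {4, 5, 6} is {A, C, D, E, F, G}, which has 6 elements.
Since |N(S)| = 6 ≥ |S| = 3, Hall's condition holds for this subset.

6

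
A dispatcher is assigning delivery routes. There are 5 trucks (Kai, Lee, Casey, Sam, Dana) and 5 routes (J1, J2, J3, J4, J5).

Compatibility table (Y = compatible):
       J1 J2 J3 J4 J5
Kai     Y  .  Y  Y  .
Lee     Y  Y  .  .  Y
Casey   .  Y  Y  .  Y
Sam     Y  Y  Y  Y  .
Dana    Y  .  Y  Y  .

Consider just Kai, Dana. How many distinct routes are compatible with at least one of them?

3

The union of neighbours of {Kai, Dana} is {J1, J3, J4}, which has 3 elements.
Since |N(S)| = 3 ≥ |S| = 2, Hall's condition holds for this subset.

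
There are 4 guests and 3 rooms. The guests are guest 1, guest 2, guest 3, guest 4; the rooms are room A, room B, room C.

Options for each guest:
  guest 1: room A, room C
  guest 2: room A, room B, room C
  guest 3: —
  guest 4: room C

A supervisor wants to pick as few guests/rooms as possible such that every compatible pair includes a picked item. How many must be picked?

A maximum matching has 3 edges (e.g. guest 1–room A, guest 2–room B, guest 4–room C).
By König's theorem the minimum vertex cover has the same size. One such cover is {guest 1, guest 2, guest 4}.

3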